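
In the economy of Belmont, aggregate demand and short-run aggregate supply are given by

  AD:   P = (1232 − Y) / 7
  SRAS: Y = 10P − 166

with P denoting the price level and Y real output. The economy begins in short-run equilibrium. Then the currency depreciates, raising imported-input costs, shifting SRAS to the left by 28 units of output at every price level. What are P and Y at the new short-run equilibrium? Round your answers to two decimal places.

P = 83.88, Y = 644.82

This is a negative supply shock: SRAS shifts left.
New SRAS: Y = 10P − 194.
Set AD = SRAS: 1232 − 7P = 10P − 194, so 1426 = 17P and P = 83.88.
Substituting into AD, Y = 644.82.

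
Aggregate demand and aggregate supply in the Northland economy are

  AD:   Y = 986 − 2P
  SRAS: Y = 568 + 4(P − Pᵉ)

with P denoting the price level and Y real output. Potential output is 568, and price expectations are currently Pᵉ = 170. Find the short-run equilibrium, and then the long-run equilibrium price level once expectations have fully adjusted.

Short run: with Pᵉ = 170, SRAS is Y = 4P − 112. Setting AD = SRAS gives 1098 = 6P, so P = 183 and Y = 986 − 2·183 = 620.
Output 620 is above potential 568, so over time expected prices rise and SRAS shifts left until Y returns to 568.
Long run: Y = 568 on the AD curve gives 568 = 986 − 2P, so P = 209.

Short run: P = 183, Y = 620. Long run: P = 209.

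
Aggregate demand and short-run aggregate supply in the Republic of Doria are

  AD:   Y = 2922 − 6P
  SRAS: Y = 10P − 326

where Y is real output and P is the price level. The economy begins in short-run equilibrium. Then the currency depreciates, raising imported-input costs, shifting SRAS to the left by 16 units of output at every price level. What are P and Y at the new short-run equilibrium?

This is a negative supply shock: SRAS shifts left.
New SRAS: Y = 10P − 342.
Set AD = SRAS: 2922 − 6P = 10P − 342, so 3264 = 16P and P = 204.
Y = 2922 − 6·204 = 1698.

P = 204, Y = 1698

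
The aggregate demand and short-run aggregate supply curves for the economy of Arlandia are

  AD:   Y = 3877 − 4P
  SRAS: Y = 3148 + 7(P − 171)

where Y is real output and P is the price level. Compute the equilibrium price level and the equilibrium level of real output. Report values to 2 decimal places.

P = 175.09, Y = 3176.64

Write SRAS as Y = 3148 + 7P − 1197 = 1951 + 7P.
Set AD = SRAS: 3877 − 4P = 1951 + 7P, so 1926 = 11P and P = 175.09.
Substituting into AD, Y = 3877 − 4P = 3176.64.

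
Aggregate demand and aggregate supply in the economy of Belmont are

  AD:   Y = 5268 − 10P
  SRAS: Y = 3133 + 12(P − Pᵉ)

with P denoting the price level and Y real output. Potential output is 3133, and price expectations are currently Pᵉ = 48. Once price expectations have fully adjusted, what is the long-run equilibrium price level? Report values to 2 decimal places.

Long-run P = 213.50

Short run: with Pᵉ = 48, SRAS is Y = 2557 + 12P. Setting AD = SRAS gives 2711 = 22P, so P = 123.23 and Y = 5268 − 10P = 4035.73.
Output 4035.73 is above potential 3133, so over time expected prices rise and SRAS shifts left until Y returns to 3133.
Long run: Y = 3133 on the AD curve gives 3133 = 5268 − 10P, so P = 213.50.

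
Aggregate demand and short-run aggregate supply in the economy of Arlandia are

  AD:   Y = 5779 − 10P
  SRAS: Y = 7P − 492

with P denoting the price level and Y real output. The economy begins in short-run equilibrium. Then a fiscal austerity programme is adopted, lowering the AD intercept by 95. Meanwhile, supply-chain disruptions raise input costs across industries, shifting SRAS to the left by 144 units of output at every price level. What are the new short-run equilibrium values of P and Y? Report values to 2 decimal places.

After both shocks: AD is Y = 5684 − 10P and SRAS is Y = 7P − 636.
Setting them equal: 6320 = 17P, so P = 371.76.
Substituting into AD, Y = 1966.35.

P = 371.76, Y = 1966.35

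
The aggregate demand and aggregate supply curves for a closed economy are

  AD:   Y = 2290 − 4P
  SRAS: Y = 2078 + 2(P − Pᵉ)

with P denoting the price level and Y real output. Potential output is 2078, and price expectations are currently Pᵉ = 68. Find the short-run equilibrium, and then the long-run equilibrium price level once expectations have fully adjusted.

Short run: with Pᵉ = 68, SRAS is Y = 1942 + 2P. Setting AD = SRAS gives 348 = 6P, so P = 58 and Y = 2290 − 4·58 = 2058.
Output 2058 is below potential 2078, so over time expected prices fall and SRAS shifts right until Y returns to 2078.
Long run: Y = 2078 on the AD curve gives 2078 = 2290 − 4P, so P = 53.

Short run: P = 58, Y = 2058. Long run: P = 53.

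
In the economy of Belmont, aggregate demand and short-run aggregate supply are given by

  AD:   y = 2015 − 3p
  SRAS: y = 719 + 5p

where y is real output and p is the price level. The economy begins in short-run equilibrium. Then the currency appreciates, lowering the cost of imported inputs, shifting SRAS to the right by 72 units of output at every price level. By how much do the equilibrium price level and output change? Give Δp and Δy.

This is a positive supply shock: SRAS shifts right.
New SRAS: y = 791 + 5p.
Set AD = SRAS: 2015 − 3p = 791 + 5p, so 1224 = 8p and p = 153.
y = 2015 − 3·153 = 1556.
Initially p = 162, y = 1529, so Δp = -9 and Δy = +27.

Δp = -9, Δy = +27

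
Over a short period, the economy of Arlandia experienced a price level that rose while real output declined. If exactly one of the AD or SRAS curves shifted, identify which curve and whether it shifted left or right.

SRAS shifted left

P rose and Y fell. An AD shift moves P and Y in the same direction; an SRAS shift moves them in opposite directions.
Here P and Y moved in opposite directions, so the SRAS curve shifted.
Since Y fell, SRAS shifted left.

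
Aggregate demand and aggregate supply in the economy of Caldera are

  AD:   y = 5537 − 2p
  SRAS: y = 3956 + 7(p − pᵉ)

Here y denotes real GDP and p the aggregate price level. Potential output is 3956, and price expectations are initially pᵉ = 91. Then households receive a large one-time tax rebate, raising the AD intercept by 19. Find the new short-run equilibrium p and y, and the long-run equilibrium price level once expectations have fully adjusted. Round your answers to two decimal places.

Short run: p = 248.56, y = 5058.89. Long run: p = 800.00.

AD shifts right: new AD is y = 5556 − 2p. With pᵉ = 91, SRAS is y = 3319 + 7p.
Short run: 5556 − 2p = 3319 + 7p gives 2237 = 9p, so p = 248.56 and y = 5556 − 2p = 5058.89.
y = 5058.89 is above potential 3956; expectations adjust and SRAS shifts left until y = 3956.
Long run: on the new AD curve, 3956 = 5556 − 2p gives p = 800.00.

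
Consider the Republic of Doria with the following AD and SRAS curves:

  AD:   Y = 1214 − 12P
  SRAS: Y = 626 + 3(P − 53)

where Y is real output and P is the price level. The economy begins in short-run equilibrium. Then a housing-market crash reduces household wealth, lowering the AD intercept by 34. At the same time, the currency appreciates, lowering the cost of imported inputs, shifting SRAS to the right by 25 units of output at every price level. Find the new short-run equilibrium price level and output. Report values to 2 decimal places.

P = 45.87, Y = 629.60

After both shocks: AD is Y = 1180 − 12P and SRAS is Y = 492 + 3P.
Setting them equal: 688 = 15P, so P = 45.87.
Substituting into AD, Y = 629.60.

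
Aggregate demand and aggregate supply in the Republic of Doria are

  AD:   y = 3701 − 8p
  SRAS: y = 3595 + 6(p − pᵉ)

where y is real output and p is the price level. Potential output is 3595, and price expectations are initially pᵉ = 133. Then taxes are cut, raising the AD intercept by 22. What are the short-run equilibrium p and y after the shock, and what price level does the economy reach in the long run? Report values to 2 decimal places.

AD shifts right: new AD is y = 3723 − 8p. With pᵉ = 133, SRAS is y = 2797 + 6p.
Short run: 3723 − 8p = 2797 + 6p gives 926 = 14p, so p = 66.14 and y = 3723 − 8p = 3193.86.
y = 3193.86 is below potential 3595; expectations adjust and SRAS shifts right until y = 3595.
Long run: on the new AD curve, 3595 = 3723 − 8p gives p = 16.00.

Short run: p = 66.14, y = 3193.86. Long run: p = 16.00.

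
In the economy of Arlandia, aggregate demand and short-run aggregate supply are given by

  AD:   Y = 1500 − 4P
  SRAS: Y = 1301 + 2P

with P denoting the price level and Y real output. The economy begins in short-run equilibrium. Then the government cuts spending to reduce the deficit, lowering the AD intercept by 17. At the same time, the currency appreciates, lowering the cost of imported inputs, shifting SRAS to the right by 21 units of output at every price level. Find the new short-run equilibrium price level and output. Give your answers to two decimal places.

P = 26.83, Y = 1375.67

After both shocks: AD is Y = 1483 − 4P and SRAS is Y = 1322 + 2P.
Setting them equal: 161 = 6P, so P = 26.83.
Substituting into AD, Y = 1375.67.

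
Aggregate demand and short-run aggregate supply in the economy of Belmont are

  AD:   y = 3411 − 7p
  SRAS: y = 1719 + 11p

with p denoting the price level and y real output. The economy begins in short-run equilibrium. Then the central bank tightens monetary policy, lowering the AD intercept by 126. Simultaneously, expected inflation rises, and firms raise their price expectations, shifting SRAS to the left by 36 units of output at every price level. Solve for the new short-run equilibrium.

p = 89, y = 2662

After both shocks: AD is y = 3285 − 7p and SRAS is y = 1683 + 11p.
Setting them equal: 1602 = 18p, so p = 89.
y = 3285 − 7·89 = 2662.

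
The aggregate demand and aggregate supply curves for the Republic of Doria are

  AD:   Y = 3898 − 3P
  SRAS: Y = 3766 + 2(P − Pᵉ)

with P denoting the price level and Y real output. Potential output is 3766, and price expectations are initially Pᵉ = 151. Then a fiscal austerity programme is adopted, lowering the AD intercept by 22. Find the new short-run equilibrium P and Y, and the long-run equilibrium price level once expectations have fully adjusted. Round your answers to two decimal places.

AD shifts left: new AD is Y = 3876 − 3P. With Pᵉ = 151, SRAS is Y = 3464 + 2P.
Short run: 3876 − 3P = 3464 + 2P gives 412 = 5P, so P = 82.40 and Y = 3876 − 3P = 3628.80.
Y = 3628.80 is below potential 3766; expectations adjust and SRAS shifts right until Y = 3766.
Long run: on the new AD curve, 3766 = 3876 − 3P gives P = 36.67.

Short run: P = 82.40, Y = 3628.80. Long run: P = 36.67.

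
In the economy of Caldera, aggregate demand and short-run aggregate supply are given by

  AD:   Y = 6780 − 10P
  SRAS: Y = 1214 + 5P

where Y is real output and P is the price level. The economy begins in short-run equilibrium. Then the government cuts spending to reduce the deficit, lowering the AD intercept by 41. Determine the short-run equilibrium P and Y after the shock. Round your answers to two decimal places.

P = 368.33, Y = 3055.67

This is a negative demand shock: AD shifts left.
New AD: Y = 6739 − 10P.
Set AD = SRAS: 6739 − 10P = 1214 + 5P, so 5525 = 15P and P = 368.33.
Substituting into AD, Y = 3055.67.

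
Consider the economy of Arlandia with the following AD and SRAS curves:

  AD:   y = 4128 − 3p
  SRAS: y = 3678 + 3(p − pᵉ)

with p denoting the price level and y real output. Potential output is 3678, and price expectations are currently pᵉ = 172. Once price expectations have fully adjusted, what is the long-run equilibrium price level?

Short run: with pᵉ = 172, SRAS is y = 3162 + 3p. Setting AD = SRAS gives 966 = 6p, so p = 161 and y = 4128 − 3·161 = 3645.
Output 3645 is below potential 3678, so over time expected prices fall and SRAS shifts right until y returns to 3678.
Long run: y = 3678 on the AD curve gives 3678 = 4128 − 3p, so p = 150.

Long-run p = 150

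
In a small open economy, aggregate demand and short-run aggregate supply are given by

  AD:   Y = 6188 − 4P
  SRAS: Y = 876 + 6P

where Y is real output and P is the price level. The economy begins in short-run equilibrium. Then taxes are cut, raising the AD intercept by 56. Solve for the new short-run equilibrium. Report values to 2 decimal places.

P = 536.80, Y = 4096.80

This is a positive demand shock: AD shifts right.
New AD: Y = 6244 − 4P.
Set AD = SRAS: 6244 − 4P = 876 + 6P, so 5368 = 10P and P = 536.80.
Substituting into AD, Y = 4096.80.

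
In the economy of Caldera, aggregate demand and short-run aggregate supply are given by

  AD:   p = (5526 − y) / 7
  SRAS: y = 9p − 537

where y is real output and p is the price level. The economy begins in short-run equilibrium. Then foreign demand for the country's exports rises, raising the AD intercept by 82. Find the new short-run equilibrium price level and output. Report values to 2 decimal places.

p = 384.06, y = 2919.56

This is a positive demand shock: AD shifts right.
New AD: y = 5608 − 7p.
Set AD = SRAS: 5608 − 7p = 9p − 537, so 6145 = 16p and p = 384.06.
Substituting into AD, y = 2919.56.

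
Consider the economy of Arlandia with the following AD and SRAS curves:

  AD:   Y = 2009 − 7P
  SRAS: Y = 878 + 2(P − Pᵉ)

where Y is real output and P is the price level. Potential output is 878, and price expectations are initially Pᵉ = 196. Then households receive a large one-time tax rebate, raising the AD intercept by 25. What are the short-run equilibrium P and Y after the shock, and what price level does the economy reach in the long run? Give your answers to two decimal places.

Short run: P = 172.00, Y = 830.00. Long run: P = 165.14.

AD shifts right: new AD is Y = 2034 − 7P. With Pᵉ = 196, SRAS is Y = 486 + 2P.
Short run: 2034 − 7P = 486 + 2P gives 1548 = 9P, so P = 172.00 and Y = 2034 − 7P = 830.00.
Y = 830.00 is below potential 878; expectations adjust and SRAS shifts right until Y = 878.
Long run: on the new AD curve, 878 = 2034 − 7P gives P = 165.14.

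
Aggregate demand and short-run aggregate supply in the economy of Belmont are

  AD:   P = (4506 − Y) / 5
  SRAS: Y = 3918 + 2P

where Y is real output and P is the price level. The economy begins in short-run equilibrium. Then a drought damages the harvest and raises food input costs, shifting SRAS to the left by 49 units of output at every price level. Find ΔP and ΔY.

ΔP = +7, ΔY = -35

This is a negative supply shock: SRAS shifts left.
New SRAS: Y = 3869 + 2P.
Set AD = SRAS: 4506 − 5P = 3869 + 2P, so 637 = 7P and P = 91.
Y = 4506 − 5·91 = 4051.
Initially P = 84, Y = 4086, so ΔP = +7 and ΔY = -35.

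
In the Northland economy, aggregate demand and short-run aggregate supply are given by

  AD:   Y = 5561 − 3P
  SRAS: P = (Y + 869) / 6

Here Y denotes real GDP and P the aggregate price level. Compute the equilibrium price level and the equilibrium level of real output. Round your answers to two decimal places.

P = 714.44, Y = 3417.67

Rearrange SRAS to Y = 6P − 869.
Set AD = SRAS: 5561 − 3P = 6P − 869, so 6430 = 9P and P = 714.44.
Substituting into AD, Y = 5561 − 3P = 3417.67.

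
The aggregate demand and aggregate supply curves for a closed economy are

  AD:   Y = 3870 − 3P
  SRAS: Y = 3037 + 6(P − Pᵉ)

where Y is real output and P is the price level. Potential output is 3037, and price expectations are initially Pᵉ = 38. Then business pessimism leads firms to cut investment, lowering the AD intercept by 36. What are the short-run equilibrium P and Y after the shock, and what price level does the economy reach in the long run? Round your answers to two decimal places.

AD shifts left: new AD is Y = 3834 − 3P. With Pᵉ = 38, SRAS is Y = 2809 + 6P.
Short run: 3834 − 3P = 2809 + 6P gives 1025 = 9P, so P = 113.89 and Y = 3834 − 3P = 3492.33.
Y = 3492.33 is above potential 3037; expectations adjust and SRAS shifts left until Y = 3037.
Long run: on the new AD curve, 3037 = 3834 − 3P gives P = 265.67.

Short run: P = 113.89, Y = 3492.33. Long run: P = 265.67.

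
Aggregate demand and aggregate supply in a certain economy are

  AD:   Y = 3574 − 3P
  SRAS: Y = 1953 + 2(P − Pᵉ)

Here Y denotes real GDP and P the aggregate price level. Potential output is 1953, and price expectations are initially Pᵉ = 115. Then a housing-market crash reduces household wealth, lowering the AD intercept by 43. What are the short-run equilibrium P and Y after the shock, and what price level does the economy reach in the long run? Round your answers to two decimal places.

AD shifts left: new AD is Y = 3531 − 3P. With Pᵉ = 115, SRAS is Y = 1723 + 2P.
Short run: 3531 − 3P = 1723 + 2P gives 1808 = 5P, so P = 361.60 and Y = 3531 − 3P = 2446.20.
Y = 2446.20 is above potential 1953; expectations adjust and SRAS shifts left until Y = 1953.
Long run: on the new AD curve, 1953 = 3531 − 3P gives P = 526.00.

Short run: P = 361.60, Y = 2446.20. Long run: P = 526.00.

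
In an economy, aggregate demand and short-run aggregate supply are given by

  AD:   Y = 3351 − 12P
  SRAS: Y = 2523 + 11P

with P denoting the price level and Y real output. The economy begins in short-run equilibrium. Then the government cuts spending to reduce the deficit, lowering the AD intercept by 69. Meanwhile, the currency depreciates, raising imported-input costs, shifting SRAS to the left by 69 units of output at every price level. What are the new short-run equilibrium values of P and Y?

After both shocks: AD is Y = 3282 − 12P and SRAS is Y = 2454 + 11P.
Setting them equal: 828 = 23P, so P = 36.
Y = 3282 − 12·36 = 2850.

P = 36, Y = 2850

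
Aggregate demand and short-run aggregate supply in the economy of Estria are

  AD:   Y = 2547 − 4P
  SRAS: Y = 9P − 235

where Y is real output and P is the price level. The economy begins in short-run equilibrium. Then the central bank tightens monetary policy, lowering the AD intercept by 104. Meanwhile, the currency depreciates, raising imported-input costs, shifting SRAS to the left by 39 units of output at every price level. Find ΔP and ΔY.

After both shocks: AD is Y = 2443 − 4P and SRAS is Y = 9P − 274.
Setting them equal: 2717 = 13P, so P = 209.
Y = 2443 − 4·209 = 1607.
Initially P = 214, Y = 1691, so ΔP = -5 and ΔY = -84.

ΔP = -5, ΔY = -84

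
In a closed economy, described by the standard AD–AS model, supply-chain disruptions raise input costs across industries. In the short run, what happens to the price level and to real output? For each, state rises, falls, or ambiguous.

Price level: rises; output: falls

This is an adverse supply shock: SRAS shifts left.
Moving along the downward-sloping AD curve, P rises and Y falls.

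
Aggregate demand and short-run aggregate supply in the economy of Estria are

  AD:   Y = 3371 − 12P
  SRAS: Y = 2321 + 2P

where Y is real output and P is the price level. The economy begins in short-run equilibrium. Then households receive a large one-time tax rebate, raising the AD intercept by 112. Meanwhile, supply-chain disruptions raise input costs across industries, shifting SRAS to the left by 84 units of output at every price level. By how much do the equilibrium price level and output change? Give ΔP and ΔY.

ΔP = +14, ΔY = -56

After both shocks: AD is Y = 3483 − 12P and SRAS is Y = 2237 + 2P.
Setting them equal: 1246 = 14P, so P = 89.
Y = 3483 − 12·89 = 2415.
Initially P = 75, Y = 2471, so ΔP = +14 and ΔY = -56.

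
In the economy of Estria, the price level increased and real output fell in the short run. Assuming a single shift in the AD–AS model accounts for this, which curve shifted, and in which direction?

P rose and Y fell. An AD shift moves P and Y in the same direction; an SRAS shift moves them in opposite directions.
Here P and Y moved in opposite directions, so the SRAS curve shifted.
Since Y fell, SRAS shifted left.

SRAS shifted left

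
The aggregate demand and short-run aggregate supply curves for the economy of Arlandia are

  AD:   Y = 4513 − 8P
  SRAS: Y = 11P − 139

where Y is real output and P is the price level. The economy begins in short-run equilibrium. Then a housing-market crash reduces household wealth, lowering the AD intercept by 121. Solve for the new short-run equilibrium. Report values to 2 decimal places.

This is a negative demand shock: AD shifts left.
New AD: Y = 4392 − 8P.
Set AD = SRAS: 4392 − 8P = 11P − 139, so 4531 = 19P and P = 238.47.
Substituting into AD, Y = 2484.21.

P = 238.47, Y = 2484.21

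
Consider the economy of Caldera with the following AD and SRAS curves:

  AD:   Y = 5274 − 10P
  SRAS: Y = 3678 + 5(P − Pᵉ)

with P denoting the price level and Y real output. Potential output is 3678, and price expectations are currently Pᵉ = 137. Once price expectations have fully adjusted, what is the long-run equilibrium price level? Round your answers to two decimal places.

Long-run P = 159.60

Short run: with Pᵉ = 137, SRAS is Y = 2993 + 5P. Setting AD = SRAS gives 2281 = 15P, so P = 152.07 and Y = 5274 − 10P = 3753.33.
Output 3753.33 is above potential 3678, so over time expected prices rise and SRAS shifts left until Y returns to 3678.
Long run: Y = 3678 on the AD curve gives 3678 = 5274 − 10P, so P = 159.60.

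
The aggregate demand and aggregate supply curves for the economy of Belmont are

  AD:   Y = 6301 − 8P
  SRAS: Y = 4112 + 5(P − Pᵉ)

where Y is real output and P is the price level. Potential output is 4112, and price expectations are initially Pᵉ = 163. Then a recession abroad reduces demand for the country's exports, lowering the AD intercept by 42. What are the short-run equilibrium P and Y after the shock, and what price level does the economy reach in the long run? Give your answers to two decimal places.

Short run: P = 227.85, Y = 4436.23. Long run: P = 268.38.

AD shifts left: new AD is Y = 6259 − 8P. With Pᵉ = 163, SRAS is Y = 3297 + 5P.
Short run: 6259 − 8P = 3297 + 5P gives 2962 = 13P, so P = 227.85 and Y = 6259 − 8P = 4436.23.
Y = 4436.23 is above potential 4112; expectations adjust and SRAS shifts left until Y = 4112.
Long run: on the new AD curve, 4112 = 6259 − 8P gives P = 268.38.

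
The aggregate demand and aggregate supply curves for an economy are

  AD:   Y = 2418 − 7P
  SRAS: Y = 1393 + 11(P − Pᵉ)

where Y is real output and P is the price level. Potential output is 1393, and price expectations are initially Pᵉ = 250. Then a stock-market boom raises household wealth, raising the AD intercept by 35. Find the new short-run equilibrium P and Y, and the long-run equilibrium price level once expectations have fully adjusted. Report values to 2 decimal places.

AD shifts right: new AD is Y = 2453 − 7P. With Pᵉ = 250, SRAS is Y = 11P − 1357.
Short run: 2453 − 7P = 11P − 1357 gives 3810 = 18P, so P = 211.67 and Y = 2453 − 7P = 971.33.
Y = 971.33 is below potential 1393; expectations adjust and SRAS shifts right until Y = 1393.
Long run: on the new AD curve, 1393 = 2453 − 7P gives P = 151.43.

Short run: P = 211.67, Y = 971.33. Long run: P = 151.43.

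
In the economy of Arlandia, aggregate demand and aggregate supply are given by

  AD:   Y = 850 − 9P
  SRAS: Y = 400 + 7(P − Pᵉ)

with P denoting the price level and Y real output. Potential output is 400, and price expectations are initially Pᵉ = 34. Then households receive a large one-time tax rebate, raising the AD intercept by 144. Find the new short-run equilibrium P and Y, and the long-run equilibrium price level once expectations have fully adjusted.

AD shifts right: new AD is Y = 994 − 9P. With Pᵉ = 34, SRAS is Y = 162 + 7P.
Short run: 994 − 9P = 162 + 7P gives 832 = 16P, so P = 52 and Y = 994 − 9·52 = 526.
Y = 526 is above potential 400; expectations adjust and SRAS shifts left until Y = 400.
Long run: on the new AD curve, 400 = 994 − 9P gives P = 66.

Short run: P = 52, Y = 526. Long run: P = 66.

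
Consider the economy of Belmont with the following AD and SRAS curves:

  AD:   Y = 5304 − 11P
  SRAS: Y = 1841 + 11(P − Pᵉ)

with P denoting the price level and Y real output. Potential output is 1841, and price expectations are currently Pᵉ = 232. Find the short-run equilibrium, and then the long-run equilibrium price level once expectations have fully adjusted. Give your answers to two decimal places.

Short run: P = 273.41, Y = 2296.50. Long run: P = 314.82.

Short run: with Pᵉ = 232, SRAS is Y = 11P − 711. Setting AD = SRAS gives 6015 = 22P, so P = 273.41 and Y = 5304 − 11P = 2296.50.
Output 2296.50 is above potential 1841, so over time expected prices rise and SRAS shifts left until Y returns to 1841.
Long run: Y = 1841 on the AD curve gives 1841 = 5304 − 11P, so P = 314.82.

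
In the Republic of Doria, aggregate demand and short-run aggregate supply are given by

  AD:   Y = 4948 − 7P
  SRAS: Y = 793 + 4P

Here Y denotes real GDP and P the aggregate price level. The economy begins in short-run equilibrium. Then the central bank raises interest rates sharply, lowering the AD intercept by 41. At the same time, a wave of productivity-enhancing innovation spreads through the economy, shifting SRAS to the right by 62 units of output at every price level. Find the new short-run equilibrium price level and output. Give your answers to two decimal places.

After both shocks: AD is Y = 4907 − 7P and SRAS is Y = 855 + 4P.
Setting them equal: 4052 = 11P, so P = 368.36.
Substituting into AD, Y = 2328.45.

P = 368.36, Y = 2328.45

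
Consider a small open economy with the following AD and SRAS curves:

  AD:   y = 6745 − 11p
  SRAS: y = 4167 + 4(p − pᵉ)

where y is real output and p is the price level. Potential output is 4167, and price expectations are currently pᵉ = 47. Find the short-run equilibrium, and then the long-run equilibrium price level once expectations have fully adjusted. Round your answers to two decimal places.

Short run: p = 184.40, y = 4716.60. Long run: p = 234.36.

Short run: with pᵉ = 47, SRAS is y = 3979 + 4p. Setting AD = SRAS gives 2766 = 15p, so p = 184.40 and y = 6745 − 11p = 4716.60.
Output 4716.60 is above potential 4167, so over time expected prices rise and SRAS shifts left until y returns to 4167.
Long run: y = 4167 on the AD curve gives 4167 = 6745 − 11p, so p = 234.36.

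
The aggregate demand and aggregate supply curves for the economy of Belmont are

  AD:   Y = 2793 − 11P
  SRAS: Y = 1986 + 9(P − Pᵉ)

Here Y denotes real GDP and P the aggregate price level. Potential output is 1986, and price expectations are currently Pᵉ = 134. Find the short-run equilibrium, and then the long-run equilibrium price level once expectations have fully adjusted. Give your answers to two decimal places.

Short run: P = 100.65, Y = 1685.85. Long run: P = 73.36.

Short run: with Pᵉ = 134, SRAS is Y = 780 + 9P. Setting AD = SRAS gives 2013 = 20P, so P = 100.65 and Y = 2793 − 11P = 1685.85.
Output 1685.85 is below potential 1986, so over time expected prices fall and SRAS shifts right until Y returns to 1986.
Long run: Y = 1986 on the AD curve gives 1986 = 2793 − 11P, so P = 73.36.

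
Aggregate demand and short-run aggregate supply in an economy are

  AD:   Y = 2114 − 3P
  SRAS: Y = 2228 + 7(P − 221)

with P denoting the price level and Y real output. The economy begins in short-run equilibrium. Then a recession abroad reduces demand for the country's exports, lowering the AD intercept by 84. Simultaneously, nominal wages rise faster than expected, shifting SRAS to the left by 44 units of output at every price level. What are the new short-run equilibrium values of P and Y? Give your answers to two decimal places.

P = 139.30, Y = 1612.10

After both shocks: AD is Y = 2030 − 3P and SRAS is Y = 637 + 7P.
Setting them equal: 1393 = 10P, so P = 139.30.
Substituting into AD, Y = 1612.10.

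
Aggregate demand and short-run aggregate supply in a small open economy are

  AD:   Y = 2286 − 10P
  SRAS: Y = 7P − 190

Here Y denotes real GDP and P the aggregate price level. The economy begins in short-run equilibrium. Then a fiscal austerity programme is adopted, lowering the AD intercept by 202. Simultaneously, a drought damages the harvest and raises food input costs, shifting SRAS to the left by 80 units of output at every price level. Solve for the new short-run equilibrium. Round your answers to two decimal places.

P = 138.47, Y = 699.29

After both shocks: AD is Y = 2084 − 10P and SRAS is Y = 7P − 270.
Setting them equal: 2354 = 17P, so P = 138.47.
Substituting into AD, Y = 699.29.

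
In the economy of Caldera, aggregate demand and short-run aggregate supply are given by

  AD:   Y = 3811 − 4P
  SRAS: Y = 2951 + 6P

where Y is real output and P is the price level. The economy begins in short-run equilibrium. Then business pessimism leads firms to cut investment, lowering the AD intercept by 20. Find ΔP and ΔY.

This is a negative demand shock: AD shifts left.
New AD: Y = 3791 − 4P.
Set AD = SRAS: 3791 − 4P = 2951 + 6P, so 840 = 10P and P = 84.
Y = 3791 − 4·84 = 3455.
Initially P = 86, Y = 3467, so ΔP = -2 and ΔY = -12.

ΔP = -2, ΔY = -12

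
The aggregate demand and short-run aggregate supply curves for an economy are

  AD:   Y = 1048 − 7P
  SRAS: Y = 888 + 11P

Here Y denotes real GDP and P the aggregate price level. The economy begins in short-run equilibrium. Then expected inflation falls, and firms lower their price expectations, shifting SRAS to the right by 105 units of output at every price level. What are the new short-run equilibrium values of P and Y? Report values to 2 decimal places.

This is a positive supply shock: SRAS shifts right.
New SRAS: Y = 993 + 11P.
Set AD = SRAS: 1048 − 7P = 993 + 11P, so 55 = 18P and P = 3.06.
Substituting into AD, Y = 1026.61.

P = 3.06, Y = 1026.61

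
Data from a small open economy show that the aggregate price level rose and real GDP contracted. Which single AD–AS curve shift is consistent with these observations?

P rose and Y fell. An AD shift moves P and Y in the same direction; an SRAS shift moves them in opposite directions.
Here P and Y moved in opposite directions, so the SRAS curve shifted.
Since Y fell, SRAS shifted left.

SRAS shifted left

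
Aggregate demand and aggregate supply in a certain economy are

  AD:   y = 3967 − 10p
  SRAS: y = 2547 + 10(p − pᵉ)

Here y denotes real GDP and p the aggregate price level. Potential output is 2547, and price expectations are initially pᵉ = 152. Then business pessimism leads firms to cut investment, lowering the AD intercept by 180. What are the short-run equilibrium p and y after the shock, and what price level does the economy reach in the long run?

AD shifts left: new AD is y = 3787 − 10p. With pᵉ = 152, SRAS is y = 1027 + 10p.
Short run: 3787 − 10p = 1027 + 10p gives 2760 = 20p, so p = 138 and y = 3787 − 10·138 = 2407.
y = 2407 is below potential 2547; expectations adjust and SRAS shifts right until y = 2547.
Long run: on the new AD curve, 2547 = 3787 − 10p gives p = 124.

Short run: p = 138, y = 2407. Long run: p = 124.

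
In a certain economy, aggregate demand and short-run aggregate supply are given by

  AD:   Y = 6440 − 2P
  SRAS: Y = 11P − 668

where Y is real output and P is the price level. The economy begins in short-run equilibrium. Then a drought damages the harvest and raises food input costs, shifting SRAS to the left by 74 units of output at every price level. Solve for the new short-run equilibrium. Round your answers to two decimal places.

This is a negative supply shock: SRAS shifts left.
New SRAS: Y = 11P − 742.
Set AD = SRAS: 6440 − 2P = 11P − 742, so 7182 = 13P and P = 552.46.
Substituting into AD, Y = 5335.08.

P = 552.46, Y = 5335.08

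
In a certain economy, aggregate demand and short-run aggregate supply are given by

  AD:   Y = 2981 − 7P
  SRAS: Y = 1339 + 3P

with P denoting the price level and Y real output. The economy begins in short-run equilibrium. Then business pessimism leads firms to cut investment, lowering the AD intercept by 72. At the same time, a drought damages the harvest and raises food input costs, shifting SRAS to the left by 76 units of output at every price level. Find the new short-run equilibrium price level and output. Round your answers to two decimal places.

After both shocks: AD is Y = 2909 − 7P and SRAS is Y = 1263 + 3P.
Setting them equal: 1646 = 10P, so P = 164.60.
Substituting into AD, Y = 1756.80.

P = 164.60, Y = 1756.80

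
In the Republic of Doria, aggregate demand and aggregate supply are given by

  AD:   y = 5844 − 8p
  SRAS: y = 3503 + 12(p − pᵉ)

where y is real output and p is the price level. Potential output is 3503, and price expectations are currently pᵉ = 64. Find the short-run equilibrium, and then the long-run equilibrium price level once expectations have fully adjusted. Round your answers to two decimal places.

Short run: p = 155.45, y = 4600.40. Long run: p = 292.63.

Short run: with pᵉ = 64, SRAS is y = 2735 + 12p. Setting AD = SRAS gives 3109 = 20p, so p = 155.45 and y = 5844 − 8p = 4600.40.
Output 4600.40 is above potential 3503, so over time expected prices rise and SRAS shifts left until y returns to 3503.
Long run: y = 3503 on the AD curve gives 3503 = 5844 − 8p, so p = 292.63.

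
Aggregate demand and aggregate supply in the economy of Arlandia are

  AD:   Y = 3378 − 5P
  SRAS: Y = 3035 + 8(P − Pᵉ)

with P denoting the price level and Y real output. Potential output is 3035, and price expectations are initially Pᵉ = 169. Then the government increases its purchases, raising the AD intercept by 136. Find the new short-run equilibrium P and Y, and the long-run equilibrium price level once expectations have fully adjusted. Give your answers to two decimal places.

Short run: P = 140.85, Y = 2809.77. Long run: P = 95.80.

AD shifts right: new AD is Y = 3514 − 5P. With Pᵉ = 169, SRAS is Y = 1683 + 8P.
Short run: 3514 − 5P = 1683 + 8P gives 1831 = 13P, so P = 140.85 and Y = 3514 − 5P = 2809.77.
Y = 2809.77 is below potential 3035; expectations adjust and SRAS shifts right until Y = 3035.
Long run: on the new AD curve, 3035 = 3514 − 5P gives P = 95.80.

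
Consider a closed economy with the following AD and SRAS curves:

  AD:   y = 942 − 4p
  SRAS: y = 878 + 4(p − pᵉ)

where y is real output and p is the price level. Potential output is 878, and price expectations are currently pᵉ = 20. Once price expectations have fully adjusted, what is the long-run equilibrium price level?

Long-run p = 16

Short run: with pᵉ = 20, SRAS is y = 798 + 4p. Setting AD = SRAS gives 144 = 8p, so p = 18 and y = 942 − 4·18 = 870.
Output 870 is below potential 878, so over time expected prices fall and SRAS shifts right until y returns to 878.
Long run: y = 878 on the AD curve gives 878 = 942 − 4p, so p = 16.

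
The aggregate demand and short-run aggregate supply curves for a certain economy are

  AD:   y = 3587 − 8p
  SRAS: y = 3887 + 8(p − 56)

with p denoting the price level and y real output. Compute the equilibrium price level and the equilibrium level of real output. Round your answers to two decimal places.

p = 9.25, y = 3513.00

Write SRAS as y = 3887 + 8p − 448 = 3439 + 8p.
Set AD = SRAS: 3587 − 8p = 3439 + 8p, so 148 = 16p and p = 9.25.
Substituting into AD, y = 3587 − 8p = 3513.00.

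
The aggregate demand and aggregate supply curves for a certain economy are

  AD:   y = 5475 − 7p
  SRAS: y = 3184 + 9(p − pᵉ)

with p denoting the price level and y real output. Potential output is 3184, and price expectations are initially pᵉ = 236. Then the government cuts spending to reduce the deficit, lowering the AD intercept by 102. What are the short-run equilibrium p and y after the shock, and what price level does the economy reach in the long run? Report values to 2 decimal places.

Short run: p = 269.56, y = 3486.06. Long run: p = 312.71.

AD shifts left: new AD is y = 5373 − 7p. With pᵉ = 236, SRAS is y = 1060 + 9p.
Short run: 5373 − 7p = 1060 + 9p gives 4313 = 16p, so p = 269.56 and y = 5373 − 7p = 3486.06.
y = 3486.06 is above potential 3184; expectations adjust and SRAS shifts left until y = 3184.
Long run: on the new AD curve, 3184 = 5373 − 7p gives p = 312.71.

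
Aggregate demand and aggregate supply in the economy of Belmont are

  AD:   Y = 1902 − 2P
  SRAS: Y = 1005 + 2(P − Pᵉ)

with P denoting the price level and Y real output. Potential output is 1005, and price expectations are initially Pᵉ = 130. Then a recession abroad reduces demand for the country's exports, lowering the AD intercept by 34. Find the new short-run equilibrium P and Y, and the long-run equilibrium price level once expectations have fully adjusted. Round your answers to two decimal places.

AD shifts left: new AD is Y = 1868 − 2P. With Pᵉ = 130, SRAS is Y = 745 + 2P.
Short run: 1868 − 2P = 745 + 2P gives 1123 = 4P, so P = 280.75 and Y = 1868 − 2P = 1306.50.
Y = 1306.50 is above potential 1005; expectations adjust and SRAS shifts left until Y = 1005.
Long run: on the new AD curve, 1005 = 1868 − 2P gives P = 431.50.

Short run: P = 280.75, Y = 1306.50. Long run: P = 431.50.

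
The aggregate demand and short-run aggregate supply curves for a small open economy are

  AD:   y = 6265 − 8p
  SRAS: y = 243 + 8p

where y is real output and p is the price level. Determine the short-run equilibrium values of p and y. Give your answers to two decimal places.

p = 376.38, y = 3254.00

Set AD = SRAS: 6265 − 8p = 243 + 8p, so 6022 = 16p and p = 376.38.
Substituting into AD, y = 6265 − 8p = 3254.00.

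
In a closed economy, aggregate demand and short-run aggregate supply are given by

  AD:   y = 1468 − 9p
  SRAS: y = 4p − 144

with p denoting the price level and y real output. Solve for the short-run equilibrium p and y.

p = 124, y = 352

Set AD = SRAS: 1468 − 9p = 4p − 144, so 1612 = 13p and p = 124.
Then y = 1468 − 9·124 = 352.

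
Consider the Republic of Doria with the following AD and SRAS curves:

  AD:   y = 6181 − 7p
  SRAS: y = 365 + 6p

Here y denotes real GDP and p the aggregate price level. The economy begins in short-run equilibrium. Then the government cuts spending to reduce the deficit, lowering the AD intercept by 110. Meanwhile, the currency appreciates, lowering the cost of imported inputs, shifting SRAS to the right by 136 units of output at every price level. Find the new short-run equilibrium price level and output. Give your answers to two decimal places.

p = 428.46, y = 3071.77

After both shocks: AD is y = 6071 − 7p and SRAS is y = 501 + 6p.
Setting them equal: 5570 = 13p, so p = 428.46.
Substituting into AD, y = 3071.77.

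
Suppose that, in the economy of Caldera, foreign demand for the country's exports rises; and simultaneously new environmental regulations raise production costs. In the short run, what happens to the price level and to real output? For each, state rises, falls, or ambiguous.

Price level: rises; output: ambiguous

The first event is a positive demand shock: AD shifts right, which by itself pushes P up and Y up.
The second is an adverse supply shock: SRAS shifts left, which by itself pushes P up and Y down.
Both shocks push P up, so P rises. The two shocks push Y in opposite directions, so the effect on Y is ambiguous.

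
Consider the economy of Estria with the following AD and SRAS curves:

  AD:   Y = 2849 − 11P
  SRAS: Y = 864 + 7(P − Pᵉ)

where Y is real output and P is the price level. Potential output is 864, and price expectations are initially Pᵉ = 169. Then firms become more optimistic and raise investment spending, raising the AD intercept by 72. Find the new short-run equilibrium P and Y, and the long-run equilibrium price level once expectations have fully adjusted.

Short run: P = 180, Y = 941. Long run: P = 187.

AD shifts right: new AD is Y = 2921 − 11P. With Pᵉ = 169, SRAS is Y = 7P − 319.
Short run: 2921 − 11P = 7P − 319 gives 3240 = 18P, so P = 180 and Y = 2921 − 11·180 = 941.
Y = 941 is above potential 864; expectations adjust and SRAS shifts left until Y = 864.
Long run: on the new AD curve, 864 = 2921 − 11P gives P = 187.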